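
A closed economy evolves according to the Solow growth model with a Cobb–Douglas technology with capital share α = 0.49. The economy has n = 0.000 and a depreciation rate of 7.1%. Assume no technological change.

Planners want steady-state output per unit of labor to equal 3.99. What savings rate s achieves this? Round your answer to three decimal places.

s ≈ 0.300

At the steady state, Δk = 0, so s·k^α = (n + δ)·k.
Since y* = [s/(n + δ)]^(α/(1−α)), we have s/(n + δ) = (y*)^((1−α)/α) = 3.99^1.0408 = 4.2218.
Therefore s = 4.2218 × (n + δ) = 4.2218 × 0.071 = 0.2997.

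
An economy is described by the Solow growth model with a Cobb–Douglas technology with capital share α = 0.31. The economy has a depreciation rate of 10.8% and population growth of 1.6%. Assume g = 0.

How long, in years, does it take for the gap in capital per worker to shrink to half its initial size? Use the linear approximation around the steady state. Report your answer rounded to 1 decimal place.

half-life ≈ 8.1 years

Near the steady state the convergence rate is λ = (1 − α)(n + δ).
λ = (1 − 0.31) × 0.124 = 0.69 × 0.124 = 0.08556
Half-life = ln 2 / λ = 0.6931 / 0.08556 ≈ 8.10 years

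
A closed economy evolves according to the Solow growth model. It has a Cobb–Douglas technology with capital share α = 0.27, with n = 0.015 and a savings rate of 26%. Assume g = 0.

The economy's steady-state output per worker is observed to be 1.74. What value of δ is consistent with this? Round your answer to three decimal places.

At the steady state, Δk = 0, so s·k^α = (n + δ)·k.
Since y* = [s/(n + δ)]^(α/(1−α)), we have s/(n + δ) = (y*)^((1−α)/α) = 1.74^2.7037 = 4.4707.
Therefore n + δ = s / 4.4707 = 0.26 / 4.4707 = 0.0582, so δ = 0.0582 − 0.015 = 0.0432.

δ ≈ 0.043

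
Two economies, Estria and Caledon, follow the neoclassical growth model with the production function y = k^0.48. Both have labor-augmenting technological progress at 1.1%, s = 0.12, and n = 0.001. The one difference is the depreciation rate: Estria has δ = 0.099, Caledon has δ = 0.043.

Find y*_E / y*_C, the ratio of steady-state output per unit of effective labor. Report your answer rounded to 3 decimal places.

ratio ≈ 0.523

Steady-state y* = [s/(n + g + δ)]^(α/(1−α)), so the ratio is [ (s_E/(n + g + δ)_E) / (s_C/(n + g + δ)_C) ]^0.9231.
s_E/(n + g + δ)_E = 0.12/0.111 = 1.0811; s_C/(n + g + δ)_C = 0.12/0.055 = 2.1818.
Ratio = (1.0811/2.1818)^0.9231 = 0.4955^0.9231 ≈ 0.5230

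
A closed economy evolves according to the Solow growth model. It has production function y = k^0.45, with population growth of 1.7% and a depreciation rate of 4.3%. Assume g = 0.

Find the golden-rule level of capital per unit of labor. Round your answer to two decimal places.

k_gold ≈ 39.00

The golden rule sets f'(k) = n + δ, i.e. α·k^(α−1) = n + δ.
So k^(1−α) = α / (n + δ) = 0.45 / 0.060 = 7.5000.
k_gold = 7.5000^(1/0.55) ≈ 38.9960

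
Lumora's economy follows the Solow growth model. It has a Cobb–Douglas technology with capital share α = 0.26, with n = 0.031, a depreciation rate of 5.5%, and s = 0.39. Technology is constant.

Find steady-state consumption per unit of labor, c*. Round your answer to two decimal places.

In steady state, investment equals break-even investment: s·k^α = (n + δ)·k.
Dividing both sides by k: k^(1−α) = s / (n + δ).
k^0.74 = 0.39 / (0.031 + 0.055) = 0.39 / 0.086 = 4.5349
k* = 4.5349^(1/0.74) ≈ 7.7135
y* = (k*)^α = 7.7135^0.26 ≈ 1.7009
c* = (1 − s)·y* = (1 − 0.39) × 1.7009 ≈ 1.0375

c* = 1.04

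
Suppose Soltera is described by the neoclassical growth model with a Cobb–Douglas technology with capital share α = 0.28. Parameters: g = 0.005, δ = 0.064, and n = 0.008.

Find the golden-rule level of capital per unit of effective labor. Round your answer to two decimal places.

The golden rule sets f'(k) = n + g + δ, i.e. α·k^(α−1) = n + g + δ.
So k^(1−α) = α / (n + g + δ) = 0.28 / 0.077 = 3.6364.
k_gold = 3.6364^(1/0.72) ≈ 6.0077

k_gold ≈ 6.01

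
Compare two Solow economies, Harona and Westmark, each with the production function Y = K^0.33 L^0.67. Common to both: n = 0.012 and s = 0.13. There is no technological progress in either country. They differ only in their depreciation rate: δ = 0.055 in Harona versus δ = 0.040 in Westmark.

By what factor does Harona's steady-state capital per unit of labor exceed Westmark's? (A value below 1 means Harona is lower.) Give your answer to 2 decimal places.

ratio ≈ 0.69

Steady-state k* = [s/(n + δ)]^(1/(1−α)), so the ratio is [ (s_H/(n + δ)_H) / (s_W/(n + δ)_W) ]^1.4925.
s_H/(n + δ)_H = 0.13/0.067 = 1.9403; s_W/(n + δ)_W = 0.13/0.052 = 2.5000.
Ratio = (1.9403/2.5000)^1.4925 = 0.7761^1.4925 ≈ 0.6850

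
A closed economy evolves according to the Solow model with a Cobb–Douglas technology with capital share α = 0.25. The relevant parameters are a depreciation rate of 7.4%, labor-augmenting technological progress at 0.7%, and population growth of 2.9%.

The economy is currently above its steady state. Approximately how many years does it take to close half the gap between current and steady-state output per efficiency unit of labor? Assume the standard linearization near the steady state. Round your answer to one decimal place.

Near the steady state the convergence rate is λ = (1 − α)(n + g + δ).
λ = (1 − 0.25) × 0.110 = 0.75 × 0.110 = 0.0825
Half-life = ln 2 / λ = 0.6931 / 0.0825 ≈ 8.40 years

t_½ ≈ 8.4 years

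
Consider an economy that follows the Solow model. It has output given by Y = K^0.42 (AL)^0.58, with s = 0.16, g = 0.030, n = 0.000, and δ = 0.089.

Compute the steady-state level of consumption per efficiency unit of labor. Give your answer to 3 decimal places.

At the steady state, Δk = 0, so s·k^α = (n + g + δ)·k.
Dividing both sides by k: k^(1−α) = s / (n + g + δ).
k^0.58 = 0.16 / (0.000 + 0.030 + 0.089) = 0.16 / 0.119 = 1.3445
k* = 1.3445^(1/0.58) ≈ 1.6659
y* = (k*)^α = 1.6659^0.42 ≈ 1.2391
c* = (1 − s)·y* = (1 − 0.16) × 1.2391 ≈ 1.0408

c* = 1.041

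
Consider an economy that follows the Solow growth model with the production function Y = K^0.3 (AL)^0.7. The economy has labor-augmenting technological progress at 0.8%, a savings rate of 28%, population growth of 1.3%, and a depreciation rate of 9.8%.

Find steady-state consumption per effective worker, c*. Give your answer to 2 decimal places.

At the steady state, Δk = 0, so s·k^α = (n + g + δ)·k.
Dividing both sides by k: k^(1−α) = s / (n + g + δ).
k^0.7 = 0.28 / (0.013 + 0.008 + 0.098) = 0.28 / 0.119 = 2.3529
k* = 2.3529^(1/0.7) ≈ 3.3952
y* = (k*)^α = 3.3952^0.3 ≈ 1.4430
c* = (1 − s)·y* = (1 − 0.28) × 1.4430 ≈ 1.0390

c* = 1.04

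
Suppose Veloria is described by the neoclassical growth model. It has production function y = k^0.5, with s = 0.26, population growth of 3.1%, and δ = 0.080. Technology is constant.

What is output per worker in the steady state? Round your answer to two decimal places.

At the steady state, Δk = 0, so s·k^α = (n + δ)·k.
Dividing both sides by k: k^(1−α) = s / (n + δ).
k^0.5 = 0.26 / (0.031 + 0.080) = 0.26 / 0.111 = 2.3423
k* = 2.3423^(1/0.5) ≈ 5.4864
y* = (k*)^α = 5.4864^0.5 ≈ 2.3423

y* ≈ 2.34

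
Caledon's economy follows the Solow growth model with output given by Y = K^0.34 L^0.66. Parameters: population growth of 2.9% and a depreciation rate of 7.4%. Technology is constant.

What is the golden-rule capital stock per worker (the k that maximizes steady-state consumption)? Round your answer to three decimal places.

k_gold ≈ 6.107

The golden rule sets f'(k) = n + δ, i.e. α·k^(α−1) = n + δ.
So k^(1−α) = α / (n + δ) = 0.34 / 0.103 = 3.3010.
k_gold = 3.3010^(1/0.66) ≈ 6.1070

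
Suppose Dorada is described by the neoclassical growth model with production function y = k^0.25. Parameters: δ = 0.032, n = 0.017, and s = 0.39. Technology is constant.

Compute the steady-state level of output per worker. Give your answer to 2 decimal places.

y* = 2.00

At the steady state, Δk = 0, so s·k^α = (n + δ)·k.
Rearranging, k^(1−α) = s / (n + δ).
k^0.75 = 0.39 / (0.017 + 0.032) = 0.39 / 0.049 = 7.9592
k* = 7.9592^(1/0.75) ≈ 15.8913
y* = (k*)^α = 15.8913^0.25 ≈ 1.9966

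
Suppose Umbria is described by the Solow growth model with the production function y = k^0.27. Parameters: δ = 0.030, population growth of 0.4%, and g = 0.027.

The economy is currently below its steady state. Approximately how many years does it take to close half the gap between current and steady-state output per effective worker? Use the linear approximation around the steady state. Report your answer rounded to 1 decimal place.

Near the steady state the convergence rate is λ = (1 − α)(n + g + δ).
λ = (1 − 0.27) × 0.061 = 0.73 × 0.061 = 0.04453
Half-life = ln 2 / λ = 0.6931 / 0.04453 ≈ 15.56 years

t_½ ≈ 15.6 years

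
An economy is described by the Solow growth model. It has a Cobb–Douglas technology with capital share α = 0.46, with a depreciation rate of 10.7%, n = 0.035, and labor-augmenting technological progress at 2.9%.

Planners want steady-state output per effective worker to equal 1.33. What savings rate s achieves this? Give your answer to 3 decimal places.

In steady state, investment equals break-even investment: s·k^α = (n + g + δ)·k.
Since y* = [s/(n + g + δ)]^(α/(1−α)), we have s/(n + g + δ) = (y*)^((1−α)/α) = 1.33^1.1739 = 1.3976.
Therefore s = 1.3976 × (n + g + δ) = 1.3976 × 0.171 = 0.2390.

s ≈ 0.239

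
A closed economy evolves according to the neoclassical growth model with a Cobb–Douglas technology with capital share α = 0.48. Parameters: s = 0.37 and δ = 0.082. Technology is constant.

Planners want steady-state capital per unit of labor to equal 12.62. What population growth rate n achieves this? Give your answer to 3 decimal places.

In steady state, investment equals break-even investment: s·k^α = (n + δ)·k.
So s / (n + δ) = (k*)^(1−α) = 12.62^0.52 = 3.7372.
Therefore n + δ = s / 3.7372 = 0.37 / 3.7372 = 0.0990, so n = 0.0990 − 0.082 = 0.0170.

n ≈ 0.017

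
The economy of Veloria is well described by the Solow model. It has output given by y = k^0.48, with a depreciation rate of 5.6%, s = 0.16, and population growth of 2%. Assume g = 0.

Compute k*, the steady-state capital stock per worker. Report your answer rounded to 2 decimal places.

k* = 4.19

In steady state, investment equals break-even investment: s·k^α = (n + δ)·k.
Rearranging, k^(1−α) = s / (n + δ).
k^0.52 = 0.16 / (0.020 + 0.056) = 0.16 / 0.076 = 2.1053
k* = 2.1053^(1/0.52) ≈ 4.1856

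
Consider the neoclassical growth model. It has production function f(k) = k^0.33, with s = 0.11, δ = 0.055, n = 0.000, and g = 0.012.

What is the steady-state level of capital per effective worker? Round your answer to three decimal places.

Steady state requires s·f(k) = (n + g + δ)·k, i.e. s·k^α = (n + g + δ)·k.
Dividing both sides by k: k^(1−α) = s / (n + g + δ).
k^0.67 = 0.11 / (0.000 + 0.012 + 0.055) = 0.11 / 0.067 = 1.6418
k* = 1.6418^(1/0.67) ≈ 2.0959

k* = 2.096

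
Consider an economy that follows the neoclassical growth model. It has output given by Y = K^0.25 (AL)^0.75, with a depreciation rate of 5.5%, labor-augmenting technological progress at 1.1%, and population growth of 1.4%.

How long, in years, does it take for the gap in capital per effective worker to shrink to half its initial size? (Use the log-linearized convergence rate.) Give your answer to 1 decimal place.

Near the steady state the convergence rate is λ = (1 − α)(n + g + δ).
λ = (1 − 0.25) × 0.080 = 0.75 × 0.080 = 0.0600
Half-life = ln 2 / λ = 0.6931 / 0.0600 ≈ 11.55 years

t_½ ≈ 11.6 years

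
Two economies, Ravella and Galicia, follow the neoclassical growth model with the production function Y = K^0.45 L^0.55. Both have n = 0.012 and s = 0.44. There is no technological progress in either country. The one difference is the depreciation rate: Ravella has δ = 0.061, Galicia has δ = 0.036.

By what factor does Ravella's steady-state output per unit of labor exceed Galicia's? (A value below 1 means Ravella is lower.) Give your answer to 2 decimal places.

y*_R / y*_G ≈ 0.71

Steady-state y* = [s/(n + δ)]^(α/(1−α)), so the ratio is [ (s_R/(n + δ)_R) / (s_G/(n + δ)_G) ]^0.8182.
s_R/(n + δ)_R = 0.44/0.073 = 6.0274; s_G/(n + δ)_G = 0.44/0.048 = 9.1667.
Ratio = (6.0274/9.1667)^0.8182 = 0.6575^0.8182 ≈ 0.7096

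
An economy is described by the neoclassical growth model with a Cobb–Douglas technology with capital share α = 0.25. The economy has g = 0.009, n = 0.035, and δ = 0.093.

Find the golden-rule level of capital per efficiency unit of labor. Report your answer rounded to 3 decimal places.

The golden rule sets f'(k) = n + g + δ, i.e. α·k^(α−1) = n + g + δ.
So k^(1−α) = α / (n + g + δ) = 0.25 / 0.137 = 1.8248.
k_gold = 1.8248^(1/0.75) ≈ 2.2299

k_gold ≈ 2.230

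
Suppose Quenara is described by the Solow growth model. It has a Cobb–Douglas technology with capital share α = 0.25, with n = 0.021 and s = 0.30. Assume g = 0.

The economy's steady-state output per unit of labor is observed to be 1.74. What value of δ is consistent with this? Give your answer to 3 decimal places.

At the steady state, Δk = 0, so s·k^α = (n + δ)·k.
Since y* = [s/(n + δ)]^(α/(1−α)), we have s/(n + δ) = (y*)^((1−α)/α) = 1.74^3 = 5.2680.
Therefore n + δ = s / 5.2680 = 0.30 / 5.2680 = 0.0569, so δ = 0.0569 − 0.021 = 0.0359.

δ ≈ 0.036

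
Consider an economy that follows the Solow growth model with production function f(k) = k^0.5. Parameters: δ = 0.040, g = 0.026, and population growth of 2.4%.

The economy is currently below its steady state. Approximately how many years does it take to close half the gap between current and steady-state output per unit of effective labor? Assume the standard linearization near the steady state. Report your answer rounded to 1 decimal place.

t_½ ≈ 15.4 years

Near the steady state the convergence rate is λ = (1 − α)(n + g + δ).
λ = (1 − 0.5) × 0.090 = 0.5 × 0.090 = 0.0450
Half-life = ln 2 / λ = 0.6931 / 0.0450 ≈ 15.40 years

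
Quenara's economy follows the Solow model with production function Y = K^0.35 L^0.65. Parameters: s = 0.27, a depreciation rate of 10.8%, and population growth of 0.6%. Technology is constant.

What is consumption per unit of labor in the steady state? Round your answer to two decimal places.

c* ≈ 1.16

At the steady state, Δk = 0, so s·k^α = (n + δ)·k.
Dividing both sides by k: k^(1−α) = s / (n + δ).
k^0.65 = 0.27 / (0.006 + 0.108) = 0.27 / 0.114 = 2.3684
k* = 2.3684^(1/0.65) ≈ 3.7678
y* = (k*)^α = 3.7678^0.35 ≈ 1.5909
c* = (1 − s)·y* = (1 − 0.27) × 1.5909 ≈ 1.1614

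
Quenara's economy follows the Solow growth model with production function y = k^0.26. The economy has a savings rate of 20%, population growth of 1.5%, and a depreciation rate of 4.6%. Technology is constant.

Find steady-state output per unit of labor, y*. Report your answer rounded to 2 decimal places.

At the steady state, Δk = 0, so s·k^α = (n + δ)·k.
Dividing both sides by k: k^(1−α) = s / (n + δ).
k^0.74 = 0.20 / (0.015 + 0.046) = 0.20 / 0.061 = 3.2787
k* = 3.2787^(1/0.74) ≈ 4.9762
y* = (k*)^α = 4.9762^0.26 ≈ 1.5177

y* = 1.52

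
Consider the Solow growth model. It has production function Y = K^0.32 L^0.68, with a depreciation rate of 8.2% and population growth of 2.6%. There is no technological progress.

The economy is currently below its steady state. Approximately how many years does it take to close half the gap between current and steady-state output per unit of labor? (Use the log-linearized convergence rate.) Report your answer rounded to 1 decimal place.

Near the steady state the convergence rate is λ = (1 − α)(n + δ).
λ = (1 − 0.32) × 0.108 = 0.68 × 0.108 = 0.07344
Half-life = ln 2 / λ = 0.6931 / 0.07344 ≈ 9.44 years

half-life ≈ 9.4 years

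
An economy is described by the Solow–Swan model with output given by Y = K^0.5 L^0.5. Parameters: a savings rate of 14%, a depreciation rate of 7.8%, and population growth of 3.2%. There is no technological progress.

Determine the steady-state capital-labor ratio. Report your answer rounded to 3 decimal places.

At the steady state, Δk = 0, so s·k^α = (n + δ)·k.
Rearranging, k^(1−α) = s / (n + δ).
k^0.5 = 0.14 / (0.032 + 0.078) = 0.14 / 0.110 = 1.2727
k* = 1.2727^(1/0.5) ≈ 1.6198

k* ≈ 1.620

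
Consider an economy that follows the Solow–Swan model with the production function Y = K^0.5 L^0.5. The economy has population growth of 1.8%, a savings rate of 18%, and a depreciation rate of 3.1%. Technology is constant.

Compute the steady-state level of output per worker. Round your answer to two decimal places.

y* = 3.67

At the steady state, Δk = 0, so s·k^α = (n + δ)·k.
Dividing both sides by k: k^(1−α) = s / (n + δ).
k^0.5 = 0.18 / (0.018 + 0.031) = 0.18 / 0.049 = 3.6735
k* = 3.6735^(1/0.5) ≈ 13.4946
y* = (k*)^α = 13.4946^0.5 ≈ 3.6735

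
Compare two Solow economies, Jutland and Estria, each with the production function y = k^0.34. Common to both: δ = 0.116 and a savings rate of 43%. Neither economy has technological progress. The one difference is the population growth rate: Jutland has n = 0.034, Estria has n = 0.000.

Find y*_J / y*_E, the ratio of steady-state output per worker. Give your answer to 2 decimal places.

Steady-state y* = [s/(n + δ)]^(α/(1−α)), so the ratio is [ (s_J/(n + δ)_J) / (s_E/(n + δ)_E) ]^0.5152.
s_J/(n + δ)_J = 0.43/0.150 = 2.8667; s_E/(n + δ)_E = 0.43/0.116 = 3.7069.
Ratio = (2.8667/3.7069)^0.5152 = 0.7733^0.5152 ≈ 0.8759

y*_J / y*_E ≈ 0.88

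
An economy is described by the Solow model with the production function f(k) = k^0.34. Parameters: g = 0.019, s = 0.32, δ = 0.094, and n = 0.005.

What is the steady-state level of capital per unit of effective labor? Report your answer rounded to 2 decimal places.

k* = 4.53

In steady state, investment equals break-even investment: s·k^α = (n + g + δ)·k.
Rearranging, k^(1−α) = s / (n + g + δ).
k^0.66 = 0.32 / (0.005 + 0.019 + 0.094) = 0.32 / 0.118 = 2.7119
k* = 2.7119^(1/0.66) ≈ 4.5339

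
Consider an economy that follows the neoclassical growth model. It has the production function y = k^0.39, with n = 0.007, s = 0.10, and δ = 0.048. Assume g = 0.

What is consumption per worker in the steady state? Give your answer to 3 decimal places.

Steady state requires s·f(k) = (n + δ)·k, i.e. s·k^α = (n + δ)·k.
Rearranging, k^(1−α) = s / (n + δ).
k^0.61 = 0.10 / (0.007 + 0.048) = 0.10 / 0.055 = 1.8182
k* = 1.8182^(1/0.61) ≈ 2.6647
y* = (k*)^α = 2.6647^0.39 ≈ 1.4656
c* = (1 − s)·y* = (1 − 0.10) × 1.4656 ≈ 1.3190

c* = 1.319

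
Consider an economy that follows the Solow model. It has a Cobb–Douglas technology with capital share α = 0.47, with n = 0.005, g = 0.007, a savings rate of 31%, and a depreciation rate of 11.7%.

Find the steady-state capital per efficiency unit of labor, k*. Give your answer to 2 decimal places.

Steady state requires s·f(k) = (n + g + δ)·k, i.e. s·k^α = (n + g + δ)·k.
Rearranging, k^(1−α) = s / (n + g + δ).
k^0.53 = 0.31 / (0.005 + 0.007 + 0.117) = 0.31 / 0.129 = 2.4031
k* = 2.4031^(1/0.53) ≈ 5.2292

k* ≈ 5.23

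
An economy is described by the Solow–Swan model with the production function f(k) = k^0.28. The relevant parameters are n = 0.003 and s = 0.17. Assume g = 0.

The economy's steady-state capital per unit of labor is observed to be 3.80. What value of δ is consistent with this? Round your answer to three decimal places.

δ ≈ 0.062

Steady state requires s·f(k) = (n + δ)·k, i.e. s·k^α = (n + δ)·k.
So s / (n + δ) = (k*)^(1−α) = 3.80^0.72 = 2.6148.
Therefore n + δ = s / 2.6148 = 0.17 / 2.6148 = 0.0650, so δ = 0.0650 − 0.003 = 0.0620.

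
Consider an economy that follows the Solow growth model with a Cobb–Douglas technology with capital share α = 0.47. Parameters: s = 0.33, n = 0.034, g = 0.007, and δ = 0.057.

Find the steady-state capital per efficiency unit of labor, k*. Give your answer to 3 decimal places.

In steady state, investment equals break-even investment: s·k^α = (n + g + δ)·k.
Rearranging, k^(1−α) = s / (n + g + δ).
k^0.53 = 0.33 / (0.034 + 0.007 + 0.057) = 0.33 / 0.098 = 3.3673
k* = 3.3673^(1/0.53) ≈ 9.8826

k* = 9.883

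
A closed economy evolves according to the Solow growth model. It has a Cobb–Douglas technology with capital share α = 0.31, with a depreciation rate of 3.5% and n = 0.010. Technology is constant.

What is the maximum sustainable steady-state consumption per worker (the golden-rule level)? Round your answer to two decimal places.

At the golden rule, f'(k) = n + δ, so α·k^(α−1) = n + δ and k_gold = (α/(n + δ))^(1/(1−α)).
k_gold = (0.31/0.045)^(1/0.69) = 6.8889^1.4493 ≈ 16.3957
c_gold = f(k_gold) − (n + δ)·k_gold = 2.3799 − 0.045×16.3957 ≈ 1.6421

c_gold ≈ 1.64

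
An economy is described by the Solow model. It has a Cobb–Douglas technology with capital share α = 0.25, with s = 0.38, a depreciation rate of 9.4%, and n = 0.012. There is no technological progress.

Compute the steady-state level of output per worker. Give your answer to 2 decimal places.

Steady state requires s·f(k) = (n + δ)·k, i.e. s·k^α = (n + δ)·k.
Dividing both sides by k: k^(1−α) = s / (n + δ).
k^0.75 = 0.38 / (0.012 + 0.094) = 0.38 / 0.106 = 3.5849
k* = 3.5849^(1/0.75) ≈ 5.4866
y* = (k*)^α = 5.4866^0.25 ≈ 1.5305

y* = 1.53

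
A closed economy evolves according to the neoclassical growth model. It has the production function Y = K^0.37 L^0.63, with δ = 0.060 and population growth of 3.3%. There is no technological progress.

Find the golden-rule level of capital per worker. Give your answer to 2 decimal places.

The golden rule sets f'(k) = n + δ, i.e. α·k^(α−1) = n + δ.
So k^(1−α) = α / (n + δ) = 0.37 / 0.093 = 3.9785.
k_gold = 3.9785^(1/0.63) ≈ 8.9523

k_gold ≈ 8.95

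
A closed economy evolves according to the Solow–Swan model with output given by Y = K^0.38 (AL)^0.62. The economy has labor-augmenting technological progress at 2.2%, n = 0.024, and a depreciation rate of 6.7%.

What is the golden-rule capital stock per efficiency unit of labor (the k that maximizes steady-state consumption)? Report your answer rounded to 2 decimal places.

The golden rule sets f'(k) = n + g + δ, i.e. α·k^(α−1) = n + g + δ.
So k^(1−α) = α / (n + g + δ) = 0.38 / 0.113 = 3.3628.
k_gold = 3.3628^(1/0.62) ≈ 7.0716

k_gold ≈ 7.07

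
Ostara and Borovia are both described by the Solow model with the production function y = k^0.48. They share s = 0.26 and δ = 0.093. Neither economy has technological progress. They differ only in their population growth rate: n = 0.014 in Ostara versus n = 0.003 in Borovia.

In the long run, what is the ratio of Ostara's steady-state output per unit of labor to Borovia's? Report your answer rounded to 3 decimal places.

Steady-state y* = [s/(n + δ)]^(α/(1−α)), so the ratio is [ (s_O/(n + δ)_O) / (s_B/(n + δ)_B) ]^0.9231.
s_O/(n + δ)_O = 0.26/0.107 = 2.4299; s_B/(n + δ)_B = 0.26/0.096 = 2.7083.
Ratio = (2.4299/2.7083)^0.9231 = 0.8972^0.9231 ≈ 0.9047

y*_O / y*_B ≈ 0.905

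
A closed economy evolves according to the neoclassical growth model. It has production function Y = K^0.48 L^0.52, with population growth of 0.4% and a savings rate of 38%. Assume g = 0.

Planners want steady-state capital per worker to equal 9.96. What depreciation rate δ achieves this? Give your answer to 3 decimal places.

δ ≈ 0.111

In steady state, investment equals break-even investment: s·k^α = (n + δ)·k.
So s / (n + δ) = (k*)^(1−α) = 9.96^0.52 = 3.3044.
Therefore n + δ = s / 3.3044 = 0.38 / 3.3044 = 0.1150, so δ = 0.1150 − 0.004 = 0.1110.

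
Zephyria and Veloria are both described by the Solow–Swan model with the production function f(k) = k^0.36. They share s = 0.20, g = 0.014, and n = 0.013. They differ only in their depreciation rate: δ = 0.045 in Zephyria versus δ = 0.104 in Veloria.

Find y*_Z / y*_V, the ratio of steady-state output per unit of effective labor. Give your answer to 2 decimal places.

Steady-state y* = [s/(n + g + δ)]^(α/(1−α)), so the ratio is [ (s_Z/(n + g + δ)_Z) / (s_V/(n + g + δ)_V) ]^0.5625.
s_Z/(n + g + δ)_Z = 0.20/0.072 = 2.7778; s_V/(n + g + δ)_V = 0.20/0.131 = 1.5267.
Ratio = (2.7778/1.5267)^0.5625 = 1.8195^0.5625 ≈ 1.4003

ratio ≈ 1.40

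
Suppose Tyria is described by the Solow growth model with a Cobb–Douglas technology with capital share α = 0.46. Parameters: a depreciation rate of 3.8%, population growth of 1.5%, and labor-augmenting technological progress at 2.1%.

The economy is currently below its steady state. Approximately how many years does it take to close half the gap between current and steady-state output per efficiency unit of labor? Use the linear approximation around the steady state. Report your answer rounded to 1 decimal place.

about 17.3 years

Near the steady state the convergence rate is λ = (1 − α)(n + g + δ).
λ = (1 − 0.46) × 0.074 = 0.54 × 0.074 = 0.03996
Half-life = ln 2 / λ = 0.6931 / 0.03996 ≈ 17.34 years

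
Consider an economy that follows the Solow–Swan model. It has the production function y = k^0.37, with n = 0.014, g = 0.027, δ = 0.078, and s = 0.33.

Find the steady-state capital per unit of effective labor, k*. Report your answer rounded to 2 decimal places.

k* ≈ 5.05

At the steady state, Δk = 0, so s·k^α = (n + g + δ)·k.
Rearranging, k^(1−α) = s / (n + g + δ).
k^0.63 = 0.33 / (0.014 + 0.027 + 0.078) = 0.33 / 0.119 = 2.7731
k* = 2.7731^(1/0.63) ≈ 5.0480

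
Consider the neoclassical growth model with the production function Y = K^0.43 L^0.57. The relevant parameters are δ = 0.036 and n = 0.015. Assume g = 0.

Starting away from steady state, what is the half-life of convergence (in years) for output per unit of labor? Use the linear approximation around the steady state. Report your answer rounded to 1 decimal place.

half-life ≈ 23.8 years

Near the steady state the convergence rate is λ = (1 − α)(n + δ).
λ = (1 − 0.43) × 0.051 = 0.57 × 0.051 = 0.02907
Half-life = ln 2 / λ = 0.6931 / 0.02907 ≈ 23.84 years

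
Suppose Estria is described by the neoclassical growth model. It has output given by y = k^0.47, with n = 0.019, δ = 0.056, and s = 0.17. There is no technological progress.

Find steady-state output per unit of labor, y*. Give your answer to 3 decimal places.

Steady state requires s·f(k) = (n + δ)·k, i.e. s·k^α = (n + δ)·k.
Rearranging, k^(1−α) = s / (n + δ).
k^0.53 = 0.17 / (0.019 + 0.056) = 0.17 / 0.075 = 2.2667
k* = 2.2667^(1/0.53) ≈ 4.6833
y* = (k*)^α = 4.6833^0.47 ≈ 2.0661

y* ≈ 2.066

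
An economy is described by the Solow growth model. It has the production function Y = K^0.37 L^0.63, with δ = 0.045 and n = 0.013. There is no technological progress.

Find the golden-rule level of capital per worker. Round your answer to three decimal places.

The golden rule sets f'(k) = n + δ, i.e. α·k^(α−1) = n + δ.
So k^(1−α) = α / (n + δ) = 0.37 / 0.058 = 6.3793.
k_gold = 6.3793^(1/0.63) ≈ 18.9416

k_gold ≈ 18.942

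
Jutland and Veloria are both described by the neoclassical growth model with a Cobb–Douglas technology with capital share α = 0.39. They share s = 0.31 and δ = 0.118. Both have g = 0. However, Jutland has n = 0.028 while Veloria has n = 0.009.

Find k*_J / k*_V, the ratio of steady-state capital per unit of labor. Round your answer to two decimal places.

ratio ≈ 0.80

Steady-state k* = [s/(n + δ)]^(1/(1−α)), so the ratio is [ (s_J/(n + δ)_J) / (s_V/(n + δ)_V) ]^1.6393.
s_J/(n + δ)_J = 0.31/0.146 = 2.1233; s_V/(n + δ)_V = 0.31/0.127 = 2.4409.
Ratio = (2.1233/2.4409)^1.6393 = 0.8699^1.6393 ≈ 0.7957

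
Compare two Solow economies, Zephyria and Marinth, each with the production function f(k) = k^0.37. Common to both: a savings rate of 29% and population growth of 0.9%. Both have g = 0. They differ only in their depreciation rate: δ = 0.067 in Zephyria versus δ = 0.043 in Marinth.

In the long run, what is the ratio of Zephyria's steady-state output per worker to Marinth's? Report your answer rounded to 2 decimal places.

y*_Z / y*_M ≈ 0.80

Steady-state y* = [s/(n + δ)]^(α/(1−α)), so the ratio is [ (s_Z/(n + δ)_Z) / (s_M/(n + δ)_M) ]^0.5873.
s_Z/(n + δ)_Z = 0.29/0.076 = 3.8158; s_M/(n + δ)_M = 0.29/0.052 = 5.5769.
Ratio = (3.8158/5.5769)^0.5873 = 0.6842^0.5873 ≈ 0.8002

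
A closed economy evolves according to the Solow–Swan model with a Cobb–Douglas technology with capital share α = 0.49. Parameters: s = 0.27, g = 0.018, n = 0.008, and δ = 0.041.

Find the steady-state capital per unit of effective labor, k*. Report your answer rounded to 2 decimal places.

In steady state, investment equals break-even investment: s·k^α = (n + g + δ)·k.
Dividing both sides by k: k^(1−α) = s / (n + g + δ).
k^0.51 = 0.27 / (0.008 + 0.018 + 0.041) = 0.27 / 0.067 = 4.0299
k* = 4.0299^(1/0.51) ≈ 15.3763

k* ≈ 15.38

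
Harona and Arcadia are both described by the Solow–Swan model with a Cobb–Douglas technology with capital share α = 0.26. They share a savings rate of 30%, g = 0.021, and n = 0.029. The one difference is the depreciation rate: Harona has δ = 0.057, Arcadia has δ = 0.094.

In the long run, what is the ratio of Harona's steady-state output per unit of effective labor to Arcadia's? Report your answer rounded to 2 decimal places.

ratio ≈ 1.11

Steady-state y* = [s/(n + g + δ)]^(α/(1−α)), so the ratio is [ (s_H/(n + g + δ)_H) / (s_A/(n + g + δ)_A) ]^0.3514.
s_H/(n + g + δ)_H = 0.30/0.107 = 2.8037; s_A/(n + g + δ)_A = 0.30/0.144 = 2.0833.
Ratio = (2.8037/2.0833)^0.3514 = 1.3458^0.3514 ≈ 1.1100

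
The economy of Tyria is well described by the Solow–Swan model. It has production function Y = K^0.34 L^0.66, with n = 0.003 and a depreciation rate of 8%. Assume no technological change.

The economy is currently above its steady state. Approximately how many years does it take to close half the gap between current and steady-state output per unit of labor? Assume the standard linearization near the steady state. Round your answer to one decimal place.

about 12.7 years

Near the steady state the convergence rate is λ = (1 − α)(n + δ).
λ = (1 − 0.34) × 0.083 = 0.66 × 0.083 = 0.05478
Half-life = ln 2 / λ = 0.6931 / 0.05478 ≈ 12.65 years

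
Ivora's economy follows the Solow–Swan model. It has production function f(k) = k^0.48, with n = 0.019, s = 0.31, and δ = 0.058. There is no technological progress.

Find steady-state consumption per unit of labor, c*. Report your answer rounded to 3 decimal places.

In steady state, investment equals break-even investment: s·k^α = (n + δ)·k.
Dividing both sides by k: k^(1−α) = s / (n + δ).
k^0.52 = 0.31 / (0.019 + 0.058) = 0.31 / 0.077 = 4.0260
k* = 4.0260^(1/0.52) ≈ 14.5619
y* = (k*)^α = 14.5619^0.48 ≈ 3.6170
c* = (1 − s)·y* = (1 − 0.31) × 3.6170 ≈ 2.4957

c* ≈ 2.496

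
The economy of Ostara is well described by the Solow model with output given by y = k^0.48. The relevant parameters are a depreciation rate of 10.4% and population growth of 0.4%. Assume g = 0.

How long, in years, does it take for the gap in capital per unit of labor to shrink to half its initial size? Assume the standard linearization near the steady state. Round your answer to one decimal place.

Near the steady state the convergence rate is λ = (1 − α)(n + δ).
λ = (1 − 0.48) × 0.108 = 0.52 × 0.108 = 0.05616
Half-life = ln 2 / λ = 0.6931 / 0.05616 ≈ 12.34 years

half-life ≈ 12.3 years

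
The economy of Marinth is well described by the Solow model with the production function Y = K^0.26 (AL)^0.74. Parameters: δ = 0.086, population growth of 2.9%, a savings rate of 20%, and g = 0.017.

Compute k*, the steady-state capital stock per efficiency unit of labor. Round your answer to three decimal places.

At the steady state, Δk = 0, so s·k^α = (n + g + δ)·k.
Dividing both sides by k: k^(1−α) = s / (n + g + δ).
k^0.74 = 0.20 / (0.029 + 0.017 + 0.086) = 0.20 / 0.132 = 1.5152
k* = 1.5152^(1/0.74) ≈ 1.7534

k* ≈ 1.753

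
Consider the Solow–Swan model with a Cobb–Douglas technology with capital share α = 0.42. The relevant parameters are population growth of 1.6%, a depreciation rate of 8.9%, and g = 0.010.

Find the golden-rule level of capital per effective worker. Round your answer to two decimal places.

k_gold ≈ 9.33

The golden rule sets f'(k) = n + g + δ, i.e. α·k^(α−1) = n + g + δ.
So k^(1−α) = α / (n + g + δ) = 0.42 / 0.115 = 3.6522.
k_gold = 3.6522^(1/0.58) ≈ 9.3309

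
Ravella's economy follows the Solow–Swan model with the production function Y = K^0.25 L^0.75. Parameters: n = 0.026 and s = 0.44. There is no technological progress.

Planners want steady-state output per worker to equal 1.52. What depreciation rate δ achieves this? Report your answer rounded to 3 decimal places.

δ ≈ 0.099

At the steady state, Δk = 0, so s·k^α = (n + δ)·k.
Since y* = [s/(n + δ)]^(α/(1−α)), we have s/(n + δ) = (y*)^((1−α)/α) = 1.52^3 = 3.5118.
Therefore n + δ = s / 3.5118 = 0.44 / 3.5118 = 0.1253, so δ = 0.1253 − 0.026 = 0.0993.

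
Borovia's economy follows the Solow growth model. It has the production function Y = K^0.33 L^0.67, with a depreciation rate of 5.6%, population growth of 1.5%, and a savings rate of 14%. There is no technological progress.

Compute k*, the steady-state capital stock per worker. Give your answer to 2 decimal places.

k* = 2.75

At the steady state, Δk = 0, so s·k^α = (n + δ)·k.
Dividing both sides by k: k^(1−α) = s / (n + δ).
k^0.67 = 0.14 / (0.015 + 0.056) = 0.14 / 0.071 = 1.9718
k* = 1.9718^(1/0.67) ≈ 2.7548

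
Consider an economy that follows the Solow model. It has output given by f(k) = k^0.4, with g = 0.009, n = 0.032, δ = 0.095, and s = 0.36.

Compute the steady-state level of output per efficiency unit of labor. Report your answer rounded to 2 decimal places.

At the steady state, Δk = 0, so s·k^α = (n + g + δ)·k.
Rearranging, k^(1−α) = s / (n + g + δ).
k^0.6 = 0.36 / (0.032 + 0.009 + 0.095) = 0.36 / 0.136 = 2.6471
k* = 2.6471^(1/0.6) ≈ 5.0654
y* = (k*)^α = 5.0654^0.4 ≈ 1.9136

y* ≈ 1.91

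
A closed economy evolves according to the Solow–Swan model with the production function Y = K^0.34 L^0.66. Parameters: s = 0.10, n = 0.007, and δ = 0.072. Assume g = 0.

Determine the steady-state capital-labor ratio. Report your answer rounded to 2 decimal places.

k* ≈ 1.43

In steady state, investment equals break-even investment: s·k^α = (n + δ)·k.
Rearranging, k^(1−α) = s / (n + δ).
k^0.66 = 0.10 / (0.007 + 0.072) = 0.10 / 0.079 = 1.2658
k* = 1.2658^(1/0.66) ≈ 1.4292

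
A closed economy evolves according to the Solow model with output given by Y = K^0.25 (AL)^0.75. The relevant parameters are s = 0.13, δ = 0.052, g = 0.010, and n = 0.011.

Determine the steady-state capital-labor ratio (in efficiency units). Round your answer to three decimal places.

k* = 2.159

Steady state requires s·f(k) = (n + g + δ)·k, i.e. s·k^α = (n + g + δ)·k.
Rearranging, k^(1−α) = s / (n + g + δ).
k^0.75 = 0.13 / (0.011 + 0.010 + 0.052) = 0.13 / 0.073 = 1.7808
k* = 1.7808^(1/0.75) ≈ 2.1585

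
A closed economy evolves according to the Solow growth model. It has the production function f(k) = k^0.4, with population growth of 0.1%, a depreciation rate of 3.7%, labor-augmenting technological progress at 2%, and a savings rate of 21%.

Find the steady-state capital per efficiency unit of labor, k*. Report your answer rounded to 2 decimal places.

k* = 8.54

At the steady state, Δk = 0, so s·k^α = (n + g + δ)·k.
Rearranging, k^(1−α) = s / (n + g + δ).
k^0.6 = 0.21 / (0.001 + 0.020 + 0.037) = 0.21 / 0.058 = 3.6207
k* = 3.6207^(1/0.6) ≈ 8.5373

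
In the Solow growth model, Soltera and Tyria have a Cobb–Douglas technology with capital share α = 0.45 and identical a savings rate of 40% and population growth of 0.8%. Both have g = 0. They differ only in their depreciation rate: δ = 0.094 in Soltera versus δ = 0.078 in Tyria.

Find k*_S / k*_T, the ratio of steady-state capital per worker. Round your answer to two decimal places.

ratio ≈ 0.73

Steady-state k* = [s/(n + δ)]^(1/(1−α)), so the ratio is [ (s_S/(n + δ)_S) / (s_T/(n + δ)_T) ]^1.8182.
s_S/(n + δ)_S = 0.40/0.102 = 3.9216; s_T/(n + δ)_T = 0.40/0.086 = 4.6512.
Ratio = (3.9216/4.6512)^1.8182 = 0.8431^1.8182 ≈ 0.7332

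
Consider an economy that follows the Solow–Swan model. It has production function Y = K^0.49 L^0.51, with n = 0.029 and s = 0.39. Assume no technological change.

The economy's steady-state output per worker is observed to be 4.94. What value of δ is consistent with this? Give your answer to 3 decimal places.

δ ≈ 0.045

At the steady state, Δk = 0, so s·k^α = (n + δ)·k.
Since y* = [s/(n + δ)]^(α/(1−α)), we have s/(n + δ) = (y*)^((1−α)/α) = 4.94^1.0408 = 5.2727.
Therefore n + δ = s / 5.2727 = 0.39 / 5.2727 = 0.0740, so δ = 0.0740 − 0.029 = 0.0450.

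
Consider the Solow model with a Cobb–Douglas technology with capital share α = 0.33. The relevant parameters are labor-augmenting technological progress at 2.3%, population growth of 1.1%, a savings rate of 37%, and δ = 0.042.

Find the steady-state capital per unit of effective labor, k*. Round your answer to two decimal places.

Steady state requires s·f(k) = (n + g + δ)·k, i.e. s·k^α = (n + g + δ)·k.
Dividing both sides by k: k^(1−α) = s / (n + g + δ).
k^0.67 = 0.37 / (0.011 + 0.023 + 0.042) = 0.37 / 0.076 = 4.8684
k* = 4.8684^(1/0.67) ≈ 10.6157

k* = 10.62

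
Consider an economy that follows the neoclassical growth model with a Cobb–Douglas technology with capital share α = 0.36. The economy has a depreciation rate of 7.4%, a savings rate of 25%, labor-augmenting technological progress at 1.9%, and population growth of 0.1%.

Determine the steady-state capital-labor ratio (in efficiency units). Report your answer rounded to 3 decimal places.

k* ≈ 4.611

In steady state, investment equals break-even investment: s·k^α = (n + g + δ)·k.
Rearranging, k^(1−α) = s / (n + g + δ).
k^0.64 = 0.25 / (0.001 + 0.019 + 0.074) = 0.25 / 0.094 = 2.6596
k* = 2.6596^(1/0.64) ≈ 4.6108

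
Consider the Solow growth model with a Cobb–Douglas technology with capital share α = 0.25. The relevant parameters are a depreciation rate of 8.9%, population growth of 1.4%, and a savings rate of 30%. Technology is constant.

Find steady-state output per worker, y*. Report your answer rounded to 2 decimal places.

y* ≈ 1.43

In steady state, investment equals break-even investment: s·k^α = (n + δ)·k.
Dividing both sides by k: k^(1−α) = s / (n + δ).
k^0.75 = 0.30 / (0.014 + 0.089) = 0.30 / 0.103 = 2.9126
k* = 2.9126^(1/0.75) ≈ 4.1595
y* = (k*)^α = 4.1595^0.25 ≈ 1.4281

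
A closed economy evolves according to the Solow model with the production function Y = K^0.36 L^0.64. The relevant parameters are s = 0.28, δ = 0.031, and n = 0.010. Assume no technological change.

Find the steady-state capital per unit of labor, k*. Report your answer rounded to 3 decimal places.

k* = 20.124

At the steady state, Δk = 0, so s·k^α = (n + δ)·k.
Rearranging, k^(1−α) = s / (n + δ).
k^0.64 = 0.28 / (0.010 + 0.031) = 0.28 / 0.041 = 6.8293
k* = 6.8293^(1/0.64) ≈ 20.1239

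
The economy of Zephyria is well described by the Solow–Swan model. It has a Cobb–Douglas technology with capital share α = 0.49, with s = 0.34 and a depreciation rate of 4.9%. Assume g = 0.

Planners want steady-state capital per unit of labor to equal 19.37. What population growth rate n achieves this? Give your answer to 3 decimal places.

n ≈ 0.026

Steady state requires s·f(k) = (n + δ)·k, i.e. s·k^α = (n + δ)·k.
So s / (n + δ) = (k*)^(1−α) = 19.37^0.51 = 4.5335.
Therefore n + δ = s / 4.5335 = 0.34 / 4.5335 = 0.0750, so n = 0.0750 − 0.049 = 0.0260.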